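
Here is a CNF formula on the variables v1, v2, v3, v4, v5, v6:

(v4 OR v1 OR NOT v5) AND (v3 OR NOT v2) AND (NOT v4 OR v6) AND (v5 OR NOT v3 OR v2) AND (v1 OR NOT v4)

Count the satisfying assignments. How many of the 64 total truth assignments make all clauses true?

19

Case analysis on v4 and v1:
  v4=T, v1=T: 5 of the 16 assignments to (v2,v3,v5,v6) work.
  v4=T, v1=F: a clause becomes empty — 0.
  v4=F, v1=T: v6 free; 5 ways for (v2,v3,v5) × 2^1 = 10.
  v4=F, v1=F: remaining (v2,v3,v5,v6) ∈ {(F,F,F,F); (F,F,F,T); (T,T,F,F); (T,T,F,T)} — 4.
Total: 5 + 0 + 10 + 4 = 19.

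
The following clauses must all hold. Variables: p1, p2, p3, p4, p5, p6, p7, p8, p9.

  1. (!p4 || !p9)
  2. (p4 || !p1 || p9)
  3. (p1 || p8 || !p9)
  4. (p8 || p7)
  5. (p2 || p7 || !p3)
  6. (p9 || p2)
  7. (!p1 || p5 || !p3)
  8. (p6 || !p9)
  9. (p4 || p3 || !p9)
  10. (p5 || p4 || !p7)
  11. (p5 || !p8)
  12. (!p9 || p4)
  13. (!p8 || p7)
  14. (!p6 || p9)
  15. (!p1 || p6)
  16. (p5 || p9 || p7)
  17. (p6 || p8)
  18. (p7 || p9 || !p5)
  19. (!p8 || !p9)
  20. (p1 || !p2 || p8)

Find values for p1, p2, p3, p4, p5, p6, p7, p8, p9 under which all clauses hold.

Set p1 = False and propagate.
Branch on p2: take p2 = True.
  then p8 is forced to True.
  then p5 is forced to True.
  then p7 is forced to True.
  then p9 is forced to False.
  then p6 is forced to False.
p3, p4 are now unconstrained; take p3 = False, p4 = False.
Every clause has at least one true literal under this assignment.

p1=F, p2=T, p3=F, p4=F, p5=T, p6=F, p7=T, p8=T, p9=F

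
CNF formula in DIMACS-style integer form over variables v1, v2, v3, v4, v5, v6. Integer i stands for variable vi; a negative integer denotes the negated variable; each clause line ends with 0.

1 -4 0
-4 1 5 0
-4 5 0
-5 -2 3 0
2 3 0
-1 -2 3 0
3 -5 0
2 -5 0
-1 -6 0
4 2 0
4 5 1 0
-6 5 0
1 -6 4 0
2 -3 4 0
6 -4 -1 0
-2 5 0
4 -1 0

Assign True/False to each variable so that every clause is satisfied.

Try v1 = False.
  then v4 is forced to False.
  then v2 is forced to True.
  then v5 is forced to True.
  then v3 is forced to True.
  then v6 is forced to False.
Every clause has at least one true literal under this assignment.

v1=False, v2=True, v3=True, v4=False, v5=True, v6=False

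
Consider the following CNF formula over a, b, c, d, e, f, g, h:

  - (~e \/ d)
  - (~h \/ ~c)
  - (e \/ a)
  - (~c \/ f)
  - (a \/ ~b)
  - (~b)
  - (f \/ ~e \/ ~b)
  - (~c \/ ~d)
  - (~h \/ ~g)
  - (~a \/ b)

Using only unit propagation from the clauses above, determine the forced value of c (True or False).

(~b) stands alone — b = False.
(b \/ ~a): since b = False, the clause reduces to (~a). a = False.
From (a \/ e) and a = False: e = True.
(~e \/ d): since e = True, the clause reduces to (d). d = True.
In (~c \/ ~d), ~d is now false; ~c must hold, so c = False.

False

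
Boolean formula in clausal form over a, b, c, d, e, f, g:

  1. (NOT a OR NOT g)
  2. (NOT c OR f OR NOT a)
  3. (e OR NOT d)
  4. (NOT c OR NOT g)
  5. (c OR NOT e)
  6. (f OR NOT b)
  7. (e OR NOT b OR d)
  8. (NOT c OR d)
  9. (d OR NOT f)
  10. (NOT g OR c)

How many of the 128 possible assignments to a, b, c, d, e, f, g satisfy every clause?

7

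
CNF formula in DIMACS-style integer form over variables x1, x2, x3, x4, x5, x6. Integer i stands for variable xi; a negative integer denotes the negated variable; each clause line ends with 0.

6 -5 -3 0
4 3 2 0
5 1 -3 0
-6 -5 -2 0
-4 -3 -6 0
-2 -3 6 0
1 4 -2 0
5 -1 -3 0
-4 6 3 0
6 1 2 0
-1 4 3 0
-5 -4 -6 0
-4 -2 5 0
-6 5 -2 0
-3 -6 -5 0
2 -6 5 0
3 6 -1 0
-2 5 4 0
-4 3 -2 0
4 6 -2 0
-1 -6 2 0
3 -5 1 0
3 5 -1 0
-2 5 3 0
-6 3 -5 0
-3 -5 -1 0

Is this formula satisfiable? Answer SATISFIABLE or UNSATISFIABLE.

UNSATISFIABLE

x3 = True:
  x5 = True:
    propagation gives x6=True; an empty clause results — contradiction.
  x5 = False:
    propagation gives x1=True; an empty clause results — contradiction.
x3 = False:
  x2 = True:
    propagation gives x4=False, x1=True; an empty clause results — contradiction.
  x2 = False:
    propagation gives x4=True, x6=True, x5=False; an empty clause results — contradiction.
Every branch closes, so no satisfying assignment exists.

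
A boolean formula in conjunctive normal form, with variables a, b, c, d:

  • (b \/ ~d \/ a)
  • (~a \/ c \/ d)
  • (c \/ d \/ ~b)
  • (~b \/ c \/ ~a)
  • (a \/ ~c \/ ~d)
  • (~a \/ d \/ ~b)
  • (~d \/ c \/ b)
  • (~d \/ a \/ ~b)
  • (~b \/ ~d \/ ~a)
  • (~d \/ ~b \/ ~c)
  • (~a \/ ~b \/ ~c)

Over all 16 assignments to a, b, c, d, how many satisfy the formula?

Satisfying assignments:
  a=F b=F c=F d=F
  a=F b=F c=T d=F
  a=F b=T c=T d=F
  a=T b=F c=T d=F
  a=T b=F c=T d=T
Count: 5.

5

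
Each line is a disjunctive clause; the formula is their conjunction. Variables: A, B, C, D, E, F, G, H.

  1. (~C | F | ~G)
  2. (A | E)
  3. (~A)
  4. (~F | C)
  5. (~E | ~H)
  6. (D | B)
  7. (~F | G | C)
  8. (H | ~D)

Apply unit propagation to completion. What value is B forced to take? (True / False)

Unit clause (~A) sets A = False.
(E | A): since A = False, the clause reduces to (E). E = True.
(~E | ~H) with E = True leaves only ~H, so H = False.
(H | ~D) with H = False leaves only ~D, so D = False.
From (B | D) and D = False: B = True.

True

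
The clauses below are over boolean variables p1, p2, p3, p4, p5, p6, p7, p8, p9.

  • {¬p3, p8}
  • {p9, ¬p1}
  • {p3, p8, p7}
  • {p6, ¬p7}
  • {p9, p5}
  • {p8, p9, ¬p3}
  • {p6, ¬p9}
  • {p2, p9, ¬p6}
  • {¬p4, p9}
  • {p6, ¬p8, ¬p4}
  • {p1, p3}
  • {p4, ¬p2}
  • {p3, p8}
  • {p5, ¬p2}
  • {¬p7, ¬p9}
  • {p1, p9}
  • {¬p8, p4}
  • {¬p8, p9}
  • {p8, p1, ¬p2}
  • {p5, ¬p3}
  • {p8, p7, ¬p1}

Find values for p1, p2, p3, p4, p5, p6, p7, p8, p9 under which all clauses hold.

p1 = True, p2 = False, p3 = False, p4 = True, p5 = False, p6 = True, p7 = False, p8 = True, p9 = True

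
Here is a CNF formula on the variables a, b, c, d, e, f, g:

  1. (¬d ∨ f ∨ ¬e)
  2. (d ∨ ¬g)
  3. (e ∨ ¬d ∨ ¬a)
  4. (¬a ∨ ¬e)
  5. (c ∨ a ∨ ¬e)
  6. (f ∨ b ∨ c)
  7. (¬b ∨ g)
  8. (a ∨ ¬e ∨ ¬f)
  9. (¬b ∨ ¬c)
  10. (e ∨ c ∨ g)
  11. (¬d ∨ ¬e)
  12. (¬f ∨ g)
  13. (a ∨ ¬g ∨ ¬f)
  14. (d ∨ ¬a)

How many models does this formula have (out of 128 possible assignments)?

Satisfying assignments:
  a=0 b=0 c=1 d=0 e=0 f=0 g=0
  a=0 b=0 c=1 d=0 e=1 f=0 g=0
  a=0 b=0 c=1 d=1 e=0 f=0 g=0
  a=0 b=0 c=1 d=1 e=0 f=0 g=1
  a=0 b=1 c=0 d=1 e=0 f=0 g=1
Count: 5.

5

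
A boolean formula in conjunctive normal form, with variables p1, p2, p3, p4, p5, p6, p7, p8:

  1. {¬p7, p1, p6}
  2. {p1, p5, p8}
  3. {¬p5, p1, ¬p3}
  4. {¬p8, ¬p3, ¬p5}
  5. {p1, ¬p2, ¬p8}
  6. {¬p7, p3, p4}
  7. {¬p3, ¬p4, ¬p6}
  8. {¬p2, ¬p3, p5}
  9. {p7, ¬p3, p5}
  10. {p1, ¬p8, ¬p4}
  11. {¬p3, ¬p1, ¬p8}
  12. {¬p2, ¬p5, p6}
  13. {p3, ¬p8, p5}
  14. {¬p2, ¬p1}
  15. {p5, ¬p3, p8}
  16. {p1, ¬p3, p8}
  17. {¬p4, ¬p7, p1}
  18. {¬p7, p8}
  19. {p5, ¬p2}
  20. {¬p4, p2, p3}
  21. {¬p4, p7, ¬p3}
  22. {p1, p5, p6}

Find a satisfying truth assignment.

p1=True  p2=False  p3=False  p4=False  p5=True  p6=True  p7=False  p8=False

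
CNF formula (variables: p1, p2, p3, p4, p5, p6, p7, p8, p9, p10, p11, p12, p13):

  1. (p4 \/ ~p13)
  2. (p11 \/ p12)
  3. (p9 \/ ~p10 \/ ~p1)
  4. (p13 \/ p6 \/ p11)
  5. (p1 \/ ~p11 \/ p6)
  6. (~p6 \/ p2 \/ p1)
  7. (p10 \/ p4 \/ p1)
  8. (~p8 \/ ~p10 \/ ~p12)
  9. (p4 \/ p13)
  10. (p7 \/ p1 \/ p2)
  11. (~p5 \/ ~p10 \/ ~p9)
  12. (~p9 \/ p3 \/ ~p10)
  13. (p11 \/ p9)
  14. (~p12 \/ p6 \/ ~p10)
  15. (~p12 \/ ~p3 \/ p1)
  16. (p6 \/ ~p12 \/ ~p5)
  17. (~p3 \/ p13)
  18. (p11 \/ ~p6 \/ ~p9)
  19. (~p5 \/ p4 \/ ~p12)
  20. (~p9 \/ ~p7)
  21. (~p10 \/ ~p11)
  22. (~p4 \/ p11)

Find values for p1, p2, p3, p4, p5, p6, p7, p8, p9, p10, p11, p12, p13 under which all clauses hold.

p1 = True, p2 = True, p3 = False, p4 = True, p5 = True, p6 = False, p7 = False, p8 = True, p9 = True, p10 = False, p11 = True, p12 = False, p13 = True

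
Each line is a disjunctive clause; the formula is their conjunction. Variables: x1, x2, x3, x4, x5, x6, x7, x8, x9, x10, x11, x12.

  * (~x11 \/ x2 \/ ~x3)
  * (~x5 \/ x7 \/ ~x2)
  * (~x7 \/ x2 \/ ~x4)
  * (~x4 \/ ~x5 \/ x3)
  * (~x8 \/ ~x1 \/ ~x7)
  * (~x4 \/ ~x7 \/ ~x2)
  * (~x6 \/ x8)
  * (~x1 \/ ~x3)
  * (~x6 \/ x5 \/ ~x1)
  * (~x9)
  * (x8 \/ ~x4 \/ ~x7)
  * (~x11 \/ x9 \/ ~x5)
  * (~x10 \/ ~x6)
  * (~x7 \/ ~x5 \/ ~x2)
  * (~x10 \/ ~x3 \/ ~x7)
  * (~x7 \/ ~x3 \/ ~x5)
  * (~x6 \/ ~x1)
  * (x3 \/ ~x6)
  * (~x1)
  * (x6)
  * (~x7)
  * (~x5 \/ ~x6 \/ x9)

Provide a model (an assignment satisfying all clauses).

x1=F  x2=T  x3=T  x4=T  x5=F  x6=T  x7=F  x8=T  x9=F  x10=F  x11=T  x12=F

Check each clause:
  1. (~x3 \/ ~x11 \/ x2) — x2 is true.
  2. (~x5 \/ ~x2 \/ x7) — ~x5 is true.
  3. (~x7 \/ ~x4 \/ x2) — ~x7 is true.
  4. (~x5 \/ x3 \/ ~x4) — x3 is true.
  5. (~x7 \/ ~x1 \/ ~x8) — ~x7 is true.
  6. (~x2 \/ ~x4 \/ ~x7) — ~x7 is true.
  7. (x8 \/ ~x6) — x8 is true.
  8. (~x1 \/ ~x3) — ~x1 is true.
  9. (~x1 \/ x5 \/ ~x6) — ~x1 is true.
  10. (~x9) — ~x9 is true.
  11. (x8 \/ ~x4 \/ ~x7) — x8 is true.
  12. (~x11 \/ ~x5 \/ x9) — ~x5 is true.
  13. (~x6 \/ ~x10) — ~x10 is true.
  14. (~x5 \/ ~x7 \/ ~x2) — ~x7 is true.
  15. (~x10 \/ ~x3 \/ ~x7) — ~x7 is true.
  16. (~x7 \/ ~x3 \/ ~x5) — ~x7 is true.
  17. (~x6 \/ ~x1) — ~x1 is true.
  18. (~x6 \/ x3) — x3 is true.
  19. (~x1) — ~x1 is true.
  20. (x6) — x6 is true.
  21. (~x7) — ~x7 is true.
  22. (x9 \/ ~x6 \/ ~x5) — ~x5 is true.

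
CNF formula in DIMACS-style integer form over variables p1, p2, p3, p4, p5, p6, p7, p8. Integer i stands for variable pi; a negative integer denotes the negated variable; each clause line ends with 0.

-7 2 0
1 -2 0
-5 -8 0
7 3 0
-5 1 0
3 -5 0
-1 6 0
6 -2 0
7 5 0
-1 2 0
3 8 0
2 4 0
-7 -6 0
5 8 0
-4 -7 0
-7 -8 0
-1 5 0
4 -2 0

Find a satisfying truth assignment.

p1=T, p2=T, p3=T, p4=T, p5=T, p6=T, p7=F, p8=F

Check each clause:
  1. (~p7 \/ p2) — ~p7 is true.
  2. (~p2 \/ p1) — p1 is true.
  3. (~p5 \/ ~p8) — ~p8 is true.
  4. (p7 \/ p3) — p3 is true.
  5. (~p5 \/ p1) — p1 is true.
  6. (p3 \/ ~p5) — p3 is true.
  7. (p6 \/ ~p1) — p6 is true.
  8. (~p2 \/ p6) — p6 is true.
  9. (p5 \/ p7) — p5 is true.
  10. (~p1 \/ p2) — p2 is true.
  11. (p3 \/ p8) — p3 is true.
  12. (p2 \/ p4) — p2 is true.
  13. (~p7 \/ ~p6) — ~p7 is true.
  14. (p5 \/ p8) — p5 is true.
  15. (~p4 \/ ~p7) — ~p7 is true.
  16. (~p8 \/ ~p7) — ~p8 is true.
  17. (~p1 \/ p5) — p5 is true.
  18. (~p2 \/ p4) — p4 is true.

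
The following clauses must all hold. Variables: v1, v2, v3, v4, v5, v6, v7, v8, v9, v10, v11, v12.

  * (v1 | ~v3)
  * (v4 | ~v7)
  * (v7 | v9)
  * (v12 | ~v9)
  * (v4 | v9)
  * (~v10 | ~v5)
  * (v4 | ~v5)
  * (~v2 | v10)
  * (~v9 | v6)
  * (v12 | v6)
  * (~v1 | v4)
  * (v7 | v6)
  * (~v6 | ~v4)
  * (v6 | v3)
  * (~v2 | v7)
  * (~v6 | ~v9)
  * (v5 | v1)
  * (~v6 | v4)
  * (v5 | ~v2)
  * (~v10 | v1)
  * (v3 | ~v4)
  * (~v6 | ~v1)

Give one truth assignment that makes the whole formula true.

v1 = T, v2 = F, v3 = T, v4 = T, v5 = T, v6 = F, v7 = T, v8 = F, v9 = F, v10 = F, v11 = T, v12 = T

v2 occurs only negated in the remaining clauses — set v2 = False.
Pure literal: v12 appears only positively; assign v12 = True.
Try v1 = True.
  then v4 is forced to True.
  then v6 is forced to False.
  then v9 is forced to False.
  then v7 is forced to True.
  then v3 is forced to True.
The remaining clauses are satisfied by v5 = True, v8 = False, v10 = False, v11 = True.
Check each clause:
  1. (v1 | ~v3) — v1 is true.
  2. (v4 | ~v7) — v4 is true.
  3. (v7 | v9) — v7 is true.
  4. (~v9 | v12) — v12 is true.
  5. (v4 | v9) — v4 is true.
  6. (~v5 | ~v10) — ~v10 is true.
  7. (v4 | ~v5) — v4 is true.
  8. (~v2 | v10) — ~v2 is true.
  9. (v6 | ~v9) — ~v9 is true.
  10. (v12 | v6) — v12 is true.
  11. (v4 | ~v1) — v4 is true.
  12. (v7 | v6) — v7 is true.
  13. (~v6 | ~v4) — ~v6 is true.
  14. (v6 | v3) — v3 is true.
  15. (v7 | ~v2) — ~v2 is true.
  16. (~v6 | ~v9) — ~v6 is true.
  17. (v5 | v1) — v1 is true.
  18. (~v6 | v4) — ~v6 is true.
  19. (v5 | ~v2) — v5 is true.
  20. (~v10 | v1) — v1 is true.
  21. (v3 | ~v4) — v3 is true.
  22. (~v1 | ~v6) — ~v6 is true.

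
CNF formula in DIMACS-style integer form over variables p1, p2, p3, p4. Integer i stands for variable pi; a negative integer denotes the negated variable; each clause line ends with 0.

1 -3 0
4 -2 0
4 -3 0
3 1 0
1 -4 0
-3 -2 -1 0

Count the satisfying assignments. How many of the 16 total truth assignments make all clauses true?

4

The models are:
  p1=1 p2=0 p3=0 p4=0
  p1=1 p2=0 p3=0 p4=1
  p1=1 p2=0 p3=1 p4=1
  p1=1 p2=1 p3=0 p4=1
Count: 4.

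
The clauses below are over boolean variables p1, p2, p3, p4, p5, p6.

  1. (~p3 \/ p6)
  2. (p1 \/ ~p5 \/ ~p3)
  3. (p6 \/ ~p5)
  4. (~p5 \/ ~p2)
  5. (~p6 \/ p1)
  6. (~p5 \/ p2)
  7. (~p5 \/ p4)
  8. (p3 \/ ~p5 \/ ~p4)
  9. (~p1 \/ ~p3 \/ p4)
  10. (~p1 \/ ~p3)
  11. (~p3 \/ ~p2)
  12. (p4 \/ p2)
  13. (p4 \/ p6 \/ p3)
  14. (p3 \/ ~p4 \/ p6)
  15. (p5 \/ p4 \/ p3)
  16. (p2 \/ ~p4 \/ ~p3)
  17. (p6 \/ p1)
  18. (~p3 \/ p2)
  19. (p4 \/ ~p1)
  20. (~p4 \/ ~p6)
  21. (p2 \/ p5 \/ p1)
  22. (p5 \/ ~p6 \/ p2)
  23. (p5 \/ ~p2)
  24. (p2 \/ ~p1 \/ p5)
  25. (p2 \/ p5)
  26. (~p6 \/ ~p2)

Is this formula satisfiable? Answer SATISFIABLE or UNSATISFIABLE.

UNSATISFIABLE

p2 = True:
  propagation gives p5=False; an empty clause results — contradiction.
p2 = False:
  propagation gives p5=False; an empty clause results — contradiction.
Every branch closes, so no satisfying assignment exists.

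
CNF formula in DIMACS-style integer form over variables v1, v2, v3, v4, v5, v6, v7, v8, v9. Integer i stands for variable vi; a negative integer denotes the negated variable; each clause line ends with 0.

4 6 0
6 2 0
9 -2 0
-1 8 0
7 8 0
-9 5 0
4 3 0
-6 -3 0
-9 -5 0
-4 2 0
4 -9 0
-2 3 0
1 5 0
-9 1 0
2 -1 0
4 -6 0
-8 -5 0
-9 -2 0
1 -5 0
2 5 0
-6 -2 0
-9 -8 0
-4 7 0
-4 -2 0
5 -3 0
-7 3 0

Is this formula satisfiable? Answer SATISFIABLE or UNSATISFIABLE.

UNSATISFIABLE

v2 = True:
  propagation gives v9=True; an empty clause results — contradiction.
v2 = False:
  propagation gives v6=True, v3=False, v4=True; an empty clause results — contradiction.
Every branch closes, so no satisfying assignment exists.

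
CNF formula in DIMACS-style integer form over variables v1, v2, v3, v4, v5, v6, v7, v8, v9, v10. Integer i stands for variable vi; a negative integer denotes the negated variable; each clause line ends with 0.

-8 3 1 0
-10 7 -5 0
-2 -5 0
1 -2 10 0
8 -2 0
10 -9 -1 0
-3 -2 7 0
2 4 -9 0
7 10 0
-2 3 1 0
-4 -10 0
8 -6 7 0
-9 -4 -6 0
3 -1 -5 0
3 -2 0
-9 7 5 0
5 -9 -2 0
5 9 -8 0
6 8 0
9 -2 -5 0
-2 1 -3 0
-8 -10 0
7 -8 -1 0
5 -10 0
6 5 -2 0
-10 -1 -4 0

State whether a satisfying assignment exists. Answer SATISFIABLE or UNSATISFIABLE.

SATISFIABLE

Pure literal: v7 appears only positively; assign v7 = True.
Set v1 = True and propagate.
Set v2 = False and propagate.
Try v3 = True.
The remaining clauses are satisfied by v4 = False, v5 = True, v6 = True, v8 = True, v9 = False, v10 = False.
Every clause has at least one true literal under this assignment.
So v1 = True, v2 = False, v3 = True, v4 = False, v5 = True, v6 = True, v7 = True, v8 = True, v9 = False, v10 = False is a satisfying assignment.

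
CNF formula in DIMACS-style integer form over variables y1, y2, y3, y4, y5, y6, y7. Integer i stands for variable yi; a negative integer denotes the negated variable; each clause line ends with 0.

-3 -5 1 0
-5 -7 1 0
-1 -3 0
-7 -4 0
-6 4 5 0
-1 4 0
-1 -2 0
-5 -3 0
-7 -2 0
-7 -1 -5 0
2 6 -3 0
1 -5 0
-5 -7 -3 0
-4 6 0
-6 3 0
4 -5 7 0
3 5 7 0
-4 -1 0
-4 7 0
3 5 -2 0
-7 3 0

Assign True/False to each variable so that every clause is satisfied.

Set y1 = False and propagate.
  then y5 is forced to False.
The remaining clauses are satisfied by y2 = True, y3 = True, y4 = False, y6 = False, y7 = False.

y1=0, y2=1, y3=1, y4=0, y5=0, y6=0, y7=0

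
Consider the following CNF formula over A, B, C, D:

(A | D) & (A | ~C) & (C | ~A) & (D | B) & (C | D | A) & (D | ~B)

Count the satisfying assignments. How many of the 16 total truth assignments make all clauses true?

4

The models are:
  A=F B=F C=F D=T
  A=F B=T C=F D=T
  A=T B=F C=T D=T
  A=T B=T C=T D=T
Count: 4.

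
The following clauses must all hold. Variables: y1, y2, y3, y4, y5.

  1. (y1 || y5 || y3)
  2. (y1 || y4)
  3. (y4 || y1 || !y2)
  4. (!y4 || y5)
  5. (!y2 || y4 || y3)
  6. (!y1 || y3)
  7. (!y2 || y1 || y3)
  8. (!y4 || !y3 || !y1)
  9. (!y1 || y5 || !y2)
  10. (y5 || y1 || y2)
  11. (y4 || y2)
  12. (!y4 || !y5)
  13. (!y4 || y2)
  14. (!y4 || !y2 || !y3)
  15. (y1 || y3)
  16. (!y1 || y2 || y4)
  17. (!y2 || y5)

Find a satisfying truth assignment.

Try y1 = True.
  then y3 is forced to True.
  then y4 is forced to False.
  then y2 is forced to True.
  then y5 is forced to True.
Every clause has at least one true literal under this assignment.

y1 = True, y2 = True, y3 = True, y4 = False, y5 = True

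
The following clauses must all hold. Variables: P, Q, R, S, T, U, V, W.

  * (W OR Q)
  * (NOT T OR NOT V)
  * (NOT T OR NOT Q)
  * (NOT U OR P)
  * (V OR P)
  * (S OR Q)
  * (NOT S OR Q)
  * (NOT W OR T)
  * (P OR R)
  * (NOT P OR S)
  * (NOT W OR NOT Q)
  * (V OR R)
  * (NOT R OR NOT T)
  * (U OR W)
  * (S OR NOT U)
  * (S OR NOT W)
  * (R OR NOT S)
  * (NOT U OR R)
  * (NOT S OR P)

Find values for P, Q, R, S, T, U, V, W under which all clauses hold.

Try P = True.
  then S is forced to True.
  then Q is forced to True.
  then T is forced to False.
  then W is forced to False.
  then U is forced to True.
  then R is forced to True.
V is now unconstrained; take V = True.
Check each clause:
  1. (W OR Q) — Q is true.
  2. (NOT V OR NOT T) — NOT T is true.
  3. (NOT Q OR NOT T) — NOT T is true.
  4. (NOT U OR P) — P is true.
  5. (V OR P) — P is true.
  6. (Q OR S) — Q is true.
  7. (NOT S OR Q) — Q is true.
  8. (T OR NOT W) — NOT W is true.
  9. (P OR R) — P is true.
  10. (NOT P OR S) — S is true.
  11. (NOT W OR NOT Q) — NOT W is true.
  12. (R OR V) — R is true.
  13. (NOT T OR NOT R) — NOT T is true.
  14. (W OR U) — U is true.
  15. (NOT U OR S) — S is true.
  16. (NOT W OR S) — NOT W is true.
  17. (NOT S OR R) — R is true.
  18. (R OR NOT U) — R is true.
  19. (NOT S OR P) — P is true.

P=T, Q=T, R=T, S=T, T=F, U=T, V=T, W=F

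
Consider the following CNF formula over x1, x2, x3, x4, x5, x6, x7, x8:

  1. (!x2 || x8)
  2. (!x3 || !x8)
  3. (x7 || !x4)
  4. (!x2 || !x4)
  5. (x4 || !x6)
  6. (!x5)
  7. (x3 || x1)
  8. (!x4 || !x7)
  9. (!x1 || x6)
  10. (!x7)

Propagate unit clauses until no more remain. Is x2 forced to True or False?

Unit clause (!x5) sets x5 = False.
(!x7) is a unit clause: x7 = False.
(!x4 || x7): since x7 = False, the clause reduces to (!x4). x4 = False.
In (x4 || !x6), x4 is now false; !x6 must hold, so x6 = False.
(!x1 || x6) with x6 = False leaves only !x1, so x1 = False.
(x3 || x1): since x1 = False, the clause reduces to (x3). x3 = True.
From (!x3 || !x8) and x3 = True: x8 = False.
From (x8 || !x2) and x8 = False: x2 = False.

False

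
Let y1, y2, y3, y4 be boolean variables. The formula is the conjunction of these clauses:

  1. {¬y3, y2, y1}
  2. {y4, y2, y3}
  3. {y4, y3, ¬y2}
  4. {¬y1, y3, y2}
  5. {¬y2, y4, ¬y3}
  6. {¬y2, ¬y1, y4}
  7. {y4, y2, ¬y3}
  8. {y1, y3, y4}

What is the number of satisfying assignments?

6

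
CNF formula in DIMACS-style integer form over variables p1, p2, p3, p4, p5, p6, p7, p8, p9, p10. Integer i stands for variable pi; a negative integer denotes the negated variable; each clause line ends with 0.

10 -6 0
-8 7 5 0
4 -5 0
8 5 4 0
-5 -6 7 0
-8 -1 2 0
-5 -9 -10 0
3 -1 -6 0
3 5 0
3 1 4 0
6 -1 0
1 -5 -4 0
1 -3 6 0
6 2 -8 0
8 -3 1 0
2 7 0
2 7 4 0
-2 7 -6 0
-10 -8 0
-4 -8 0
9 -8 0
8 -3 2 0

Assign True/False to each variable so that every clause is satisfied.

p1 = True, p2 = True, p3 = True, p4 = True, p5 = True, p6 = True, p7 = True, p8 = False, p9 = False, p10 = True

Check each clause:
  1. (p10 \/ ~p6) — p10 is true.
  2. (p5 \/ p7 \/ ~p8) — ~p8 is true.
  3. (~p5 \/ p4) — p4 is true.
  4. (p5 \/ p8 \/ p4) — p4 is true.
  5. (p7 \/ ~p6 \/ ~p5) — p7 is true.
  6. (p2 \/ ~p1 \/ ~p8) — ~p8 is true.
  7. (~p9 \/ ~p10 \/ ~p5) — ~p9 is true.
  8. (p3 \/ ~p6 \/ ~p1) — p3 is true.
  9. (p5 \/ p3) — p3 is true.
  10. (p3 \/ p1 \/ p4) — p1 is true.
  11. (~p1 \/ p6) — p6 is true.
  12. (~p5 \/ ~p4 \/ p1) — p1 is true.
  13. (p1 \/ p6 \/ ~p3) — p1 is true.
  14. (p2 \/ p6 \/ ~p8) — ~p8 is true.
  15. (p8 \/ ~p3 \/ p1) — p1 is true.
  16. (p7 \/ p2) — p2 is true.
  17. (p7 \/ p2 \/ p4) — p2 is true.
  18. (p7 \/ ~p2 \/ ~p6) — p7 is true.
  19. (~p8 \/ ~p10) — ~p8 is true.
  20. (~p8 \/ ~p4) — ~p8 is true.
  21. (~p8 \/ p9) — ~p8 is true.
  22. (p8 \/ p2 \/ ~p3) — p2 is true.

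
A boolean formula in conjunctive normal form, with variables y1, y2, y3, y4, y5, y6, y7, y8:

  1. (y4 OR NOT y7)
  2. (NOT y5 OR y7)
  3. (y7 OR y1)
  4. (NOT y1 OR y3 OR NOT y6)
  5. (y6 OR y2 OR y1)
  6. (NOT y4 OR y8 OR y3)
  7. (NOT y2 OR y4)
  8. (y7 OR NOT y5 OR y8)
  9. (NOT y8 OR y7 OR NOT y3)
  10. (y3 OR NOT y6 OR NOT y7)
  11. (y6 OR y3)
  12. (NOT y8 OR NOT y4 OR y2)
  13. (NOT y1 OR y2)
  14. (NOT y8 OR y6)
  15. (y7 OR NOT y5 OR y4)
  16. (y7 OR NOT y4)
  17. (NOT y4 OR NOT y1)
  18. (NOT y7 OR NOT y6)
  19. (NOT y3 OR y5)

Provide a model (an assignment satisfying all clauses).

Set y1 = False and propagate.
  then y7 is forced to True.
  then y4 is forced to True.
  then y6 is forced to False.
  then y2 is forced to True.
  then y3 is forced to True.
  then y8 is forced to False.
  then y5 is forced to True.

y1=0, y2=1, y3=1, y4=1, y5=1, y6=0, y7=1, y8=0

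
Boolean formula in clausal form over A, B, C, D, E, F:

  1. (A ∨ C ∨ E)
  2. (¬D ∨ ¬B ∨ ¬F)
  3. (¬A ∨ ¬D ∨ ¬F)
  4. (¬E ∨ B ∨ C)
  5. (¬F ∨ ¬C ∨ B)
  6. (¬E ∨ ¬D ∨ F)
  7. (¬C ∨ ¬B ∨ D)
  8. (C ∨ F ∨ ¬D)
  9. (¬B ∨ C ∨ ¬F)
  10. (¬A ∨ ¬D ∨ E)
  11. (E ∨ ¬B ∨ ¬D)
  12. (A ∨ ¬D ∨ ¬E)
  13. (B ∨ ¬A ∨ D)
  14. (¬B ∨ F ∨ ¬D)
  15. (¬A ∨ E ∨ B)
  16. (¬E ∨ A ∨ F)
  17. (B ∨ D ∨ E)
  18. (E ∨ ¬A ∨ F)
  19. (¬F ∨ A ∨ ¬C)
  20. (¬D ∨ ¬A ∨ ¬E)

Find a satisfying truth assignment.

Branch on A: take A = True.
Set B = True and propagate.
Set C = False and propagate.
  then F is forced to False.
  then D is forced to False.
  then E is forced to True.
Check each clause:
  1. (E ∨ C ∨ A) — A is true.
  2. (¬B ∨ ¬F ∨ ¬D) — ¬F is true.
  3. (¬A ∨ ¬F ∨ ¬D) — ¬F is true.
  4. (B ∨ ¬E ∨ C) — B is true.
  5. (B ∨ ¬F ∨ ¬C) — ¬F is true.
  6. (¬E ∨ F ∨ ¬D) — ¬D is true.
  7. (¬C ∨ D ∨ ¬B) — ¬C is true.
  8. (C ∨ ¬D ∨ F) — ¬D is true.
  9. (¬F ∨ ¬B ∨ C) — ¬F is true.
  10. (¬D ∨ ¬A ∨ E) — ¬D is true.
  11. (¬D ∨ E ∨ ¬B) — ¬D is true.
  12. (A ∨ ¬D ∨ ¬E) — A is true.
  13. (B ∨ D ∨ ¬A) — B is true.
  14. (¬D ∨ ¬B ∨ F) — ¬D is true.
  15. (¬A ∨ B ∨ E) — B is true.
  16. (¬E ∨ A ∨ F) — A is true.
  17. (E ∨ D ∨ B) — B is true.
  18. (F ∨ ¬A ∨ E) — E is true.
  19. (¬F ∨ ¬C ∨ A) — A is true.
  20. (¬E ∨ ¬D ∨ ¬A) — ¬D is true.

A=T, B=T, C=F, D=F, E=T, F=F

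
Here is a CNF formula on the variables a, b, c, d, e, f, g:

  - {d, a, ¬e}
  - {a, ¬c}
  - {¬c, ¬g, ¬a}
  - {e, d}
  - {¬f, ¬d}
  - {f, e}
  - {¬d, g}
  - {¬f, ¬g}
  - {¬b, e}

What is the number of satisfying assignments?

14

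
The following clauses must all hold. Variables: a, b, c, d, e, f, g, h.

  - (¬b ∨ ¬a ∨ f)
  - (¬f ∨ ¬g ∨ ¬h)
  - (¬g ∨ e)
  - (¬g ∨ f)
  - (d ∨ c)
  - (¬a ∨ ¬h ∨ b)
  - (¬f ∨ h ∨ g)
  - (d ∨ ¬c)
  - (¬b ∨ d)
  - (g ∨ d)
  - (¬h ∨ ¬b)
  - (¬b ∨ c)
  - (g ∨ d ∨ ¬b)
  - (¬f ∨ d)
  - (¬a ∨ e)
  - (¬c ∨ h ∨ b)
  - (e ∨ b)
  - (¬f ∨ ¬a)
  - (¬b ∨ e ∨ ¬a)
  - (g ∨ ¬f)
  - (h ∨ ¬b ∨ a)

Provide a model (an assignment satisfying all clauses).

a=F, b=F, c=F, d=T, e=T, f=T, g=T, h=F

Pure literal: d appears only positively; assign d = True.
Pure literal: e appears only positively; assign e = True.
Try a = False.
The remaining clauses are satisfied by b = False, c = False, f = True, g = True, h = False.
Every clause has at least one true literal under this assignment.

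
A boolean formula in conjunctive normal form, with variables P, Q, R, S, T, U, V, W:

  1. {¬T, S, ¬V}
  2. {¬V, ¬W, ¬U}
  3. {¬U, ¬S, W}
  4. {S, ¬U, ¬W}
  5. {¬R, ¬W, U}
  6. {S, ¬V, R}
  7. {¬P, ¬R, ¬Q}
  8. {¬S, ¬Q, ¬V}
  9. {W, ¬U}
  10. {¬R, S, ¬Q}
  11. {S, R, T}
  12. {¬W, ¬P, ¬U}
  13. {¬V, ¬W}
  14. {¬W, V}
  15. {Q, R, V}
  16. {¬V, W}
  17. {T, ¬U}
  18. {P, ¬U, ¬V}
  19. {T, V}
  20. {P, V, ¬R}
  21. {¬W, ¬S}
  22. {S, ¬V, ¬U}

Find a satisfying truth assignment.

P=T  Q=F  R=T  S=T  T=T  U=F  V=F  W=F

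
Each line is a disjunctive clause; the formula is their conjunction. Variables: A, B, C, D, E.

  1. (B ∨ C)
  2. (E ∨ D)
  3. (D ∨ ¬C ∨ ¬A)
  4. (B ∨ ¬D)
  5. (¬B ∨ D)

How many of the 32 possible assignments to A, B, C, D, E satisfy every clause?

Split on D, then B.
  D=T, B=T: A, C, E free → 2^3 = 8.
  D=T, B=F: a clause becomes empty — 0.
  D=F, B=T: a clause becomes empty — 0.
  D=F, B=F: remaining (A,C,E) ∈ {(F,T,T)} — 1.
Total: 8 + 0 + 0 + 1 = 9.

9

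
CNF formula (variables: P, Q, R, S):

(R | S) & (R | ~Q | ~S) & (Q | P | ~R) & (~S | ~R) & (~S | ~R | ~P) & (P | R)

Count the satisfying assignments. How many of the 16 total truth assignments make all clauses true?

4

Satisfying assignments:
  P=F Q=T R=T S=F
  P=T Q=F R=F S=T
  P=T Q=F R=T S=F
  P=T Q=T R=T S=F
That's 4 in total.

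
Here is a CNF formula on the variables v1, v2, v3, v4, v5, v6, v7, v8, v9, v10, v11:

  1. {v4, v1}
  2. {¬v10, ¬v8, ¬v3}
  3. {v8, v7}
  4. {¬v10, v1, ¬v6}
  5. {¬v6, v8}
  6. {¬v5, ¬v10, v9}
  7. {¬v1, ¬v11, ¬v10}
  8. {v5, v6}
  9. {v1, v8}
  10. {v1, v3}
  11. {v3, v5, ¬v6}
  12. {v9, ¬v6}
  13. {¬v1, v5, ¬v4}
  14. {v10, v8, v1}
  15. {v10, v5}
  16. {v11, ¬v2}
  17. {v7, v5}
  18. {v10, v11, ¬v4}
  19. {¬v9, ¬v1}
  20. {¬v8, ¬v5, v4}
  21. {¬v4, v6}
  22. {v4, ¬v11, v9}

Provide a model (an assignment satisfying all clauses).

Pure literal: v2 appears only negated; assign v2 = False.
v7 occurs only positively in the remaining clauses — set v7 = True.
Branch on v1: take v1 = True.
  then v9 is forced to False.
  then v6 is forced to False.
  then v5 is forced to True.
  then v10 is forced to False.
  then v4 is forced to False.
  then v8 is forced to False.
  then v11 is forced to False.
v3 is now unconstrained; take v3 = False.
Every clause has at least one true literal under this assignment.

v1 = T, v2 = F, v3 = F, v4 = F, v5 = T, v6 = F, v7 = T, v8 = F, v9 = F, v10 = F, v11 = F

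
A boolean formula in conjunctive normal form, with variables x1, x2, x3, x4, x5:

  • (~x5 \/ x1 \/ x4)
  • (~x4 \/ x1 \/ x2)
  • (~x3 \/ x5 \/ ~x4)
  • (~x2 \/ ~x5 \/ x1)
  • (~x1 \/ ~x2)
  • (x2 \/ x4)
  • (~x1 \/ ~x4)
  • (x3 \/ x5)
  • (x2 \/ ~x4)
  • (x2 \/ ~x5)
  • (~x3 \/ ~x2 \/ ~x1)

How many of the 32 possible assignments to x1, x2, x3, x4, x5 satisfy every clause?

1

The models are:
  x1=0 x2=1 x3=1 x4=0 x5=0
Count: 1.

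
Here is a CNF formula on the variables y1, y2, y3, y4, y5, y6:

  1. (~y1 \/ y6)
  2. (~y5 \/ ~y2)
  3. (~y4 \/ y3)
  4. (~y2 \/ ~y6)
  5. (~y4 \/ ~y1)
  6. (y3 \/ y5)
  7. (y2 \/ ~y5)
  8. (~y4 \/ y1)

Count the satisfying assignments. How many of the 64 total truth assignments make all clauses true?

4

The models are:
  y1=F y2=F y3=T y4=F y5=F y6=F
  y1=F y2=F y3=T y4=F y5=F y6=T
  y1=F y2=T y3=T y4=F y5=F y6=F
  y1=T y2=F y3=T y4=F y5=F y6=T
Count: 4.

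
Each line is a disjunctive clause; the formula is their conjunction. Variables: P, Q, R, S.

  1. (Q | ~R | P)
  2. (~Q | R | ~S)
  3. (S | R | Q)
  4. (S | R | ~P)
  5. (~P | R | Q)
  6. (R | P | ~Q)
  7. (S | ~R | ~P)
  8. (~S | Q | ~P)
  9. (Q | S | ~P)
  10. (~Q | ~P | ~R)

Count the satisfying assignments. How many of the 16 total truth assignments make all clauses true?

3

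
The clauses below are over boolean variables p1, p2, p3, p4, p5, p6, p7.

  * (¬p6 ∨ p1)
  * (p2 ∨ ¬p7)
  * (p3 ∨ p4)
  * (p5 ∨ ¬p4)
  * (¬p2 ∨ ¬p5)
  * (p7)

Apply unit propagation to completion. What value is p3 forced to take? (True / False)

(p7) is a unit clause: p7 = True.
In (p2 ∨ ¬p7), ¬p7 is now false; p2 must hold, so p2 = True.
In (¬p5 ∨ ¬p2), ¬p2 is now false; ¬p5 must hold, so p5 = False.
In (p5 ∨ ¬p4), p5 is now false; ¬p4 must hold, so p4 = False.
From (p3 ∨ p4) and p4 = False: p3 = True.

True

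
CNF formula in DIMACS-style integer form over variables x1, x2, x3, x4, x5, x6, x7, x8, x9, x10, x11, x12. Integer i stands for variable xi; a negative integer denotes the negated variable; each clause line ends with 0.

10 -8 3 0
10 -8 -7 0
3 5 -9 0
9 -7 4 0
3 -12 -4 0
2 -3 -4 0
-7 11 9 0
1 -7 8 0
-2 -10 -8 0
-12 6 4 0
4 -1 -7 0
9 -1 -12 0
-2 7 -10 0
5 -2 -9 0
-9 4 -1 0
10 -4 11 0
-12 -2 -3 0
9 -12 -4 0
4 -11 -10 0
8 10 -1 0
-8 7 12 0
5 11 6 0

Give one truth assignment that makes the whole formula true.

x1=False, x2=True, x3=False, x4=False, x5=True, x6=False, x7=False, x8=False, x9=False, x10=False, x11=False, x12=False

x5 occurs only positively in the remaining clauses — set x5 = True.
Branch on x1: take x1 = False.
Try x2 = True.
Set x3 = False and propagate.
For the remaining variables, x4 = False, x6 = False, x7 = False, x8 = False, x9 = False, x10 = False, x11 = False, x12 = False works.
Every clause has at least one true literal under this assignment.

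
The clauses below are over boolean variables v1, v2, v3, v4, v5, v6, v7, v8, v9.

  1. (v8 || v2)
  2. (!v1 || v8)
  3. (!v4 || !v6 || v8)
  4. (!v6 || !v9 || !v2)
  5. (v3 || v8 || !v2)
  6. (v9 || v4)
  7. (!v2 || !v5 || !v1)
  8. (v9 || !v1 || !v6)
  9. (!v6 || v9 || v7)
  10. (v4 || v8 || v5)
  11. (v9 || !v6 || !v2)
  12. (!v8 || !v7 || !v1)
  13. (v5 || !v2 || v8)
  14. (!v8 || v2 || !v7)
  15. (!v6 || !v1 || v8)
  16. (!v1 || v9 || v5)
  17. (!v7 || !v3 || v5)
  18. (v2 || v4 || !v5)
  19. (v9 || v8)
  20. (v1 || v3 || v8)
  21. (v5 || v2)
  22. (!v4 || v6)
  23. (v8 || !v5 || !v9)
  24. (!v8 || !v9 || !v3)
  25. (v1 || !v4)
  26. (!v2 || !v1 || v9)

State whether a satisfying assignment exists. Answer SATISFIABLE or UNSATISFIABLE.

Set v1 = False and propagate.
  then v4 is forced to False.
  then v9 is forced to True.
Try v2 = True.
  then v6 is forced to False.
Set v3 = False and propagate.
  then v8 is forced to True.
v5, v7 are now unconstrained; take v5 = True, v7 = False.
So v1=False, v2=True, v3=False, v4=False, v5=True, v6=False, v7=False, v8=True, v9=True is a satisfying assignment.

SATISFIABLE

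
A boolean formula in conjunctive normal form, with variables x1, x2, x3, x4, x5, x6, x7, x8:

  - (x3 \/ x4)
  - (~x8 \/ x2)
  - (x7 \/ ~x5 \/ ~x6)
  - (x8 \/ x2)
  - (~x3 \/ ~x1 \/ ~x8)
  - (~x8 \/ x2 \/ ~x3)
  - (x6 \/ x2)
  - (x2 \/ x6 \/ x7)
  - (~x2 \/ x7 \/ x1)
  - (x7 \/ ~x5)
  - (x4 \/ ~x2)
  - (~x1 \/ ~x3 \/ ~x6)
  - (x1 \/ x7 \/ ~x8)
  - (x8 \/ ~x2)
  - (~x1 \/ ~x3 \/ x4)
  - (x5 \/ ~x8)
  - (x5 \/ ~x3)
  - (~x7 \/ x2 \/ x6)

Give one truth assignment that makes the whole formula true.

x1=False, x2=True, x3=True, x4=True, x5=True, x6=True, x7=True, x8=True

x4 occurs only positively in the remaining clauses — set x4 = True.
Set x1 = False and propagate.
Set x2 = True and propagate.
  then x7 is forced to True.
  then x8 is forced to True.
  then x5 is forced to True.
x3, x6 are now unconstrained; take x3 = True, x6 = True.
Every clause has at least one true literal under this assignment.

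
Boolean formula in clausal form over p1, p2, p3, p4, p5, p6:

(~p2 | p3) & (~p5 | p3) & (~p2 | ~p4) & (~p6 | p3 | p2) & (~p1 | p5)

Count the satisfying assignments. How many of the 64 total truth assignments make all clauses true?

20

Split on p2, then p3.
  p2=1, p3=1: p6 free; 3 ways for (p1,p4,p5) × 2^1 = 6.
  p2=1, p3=0: a clause becomes empty — 0.
  p2=0, p3=1: p4, p6 free; 3 ways for (p1,p5) × 2^2 = 12.
  p2=0, p3=0: remaining (p1,p4,p5,p6) ∈ {(0,0,0,0); (0,1,0,0)} — 2.
Total: 6 + 0 + 12 + 2 = 20.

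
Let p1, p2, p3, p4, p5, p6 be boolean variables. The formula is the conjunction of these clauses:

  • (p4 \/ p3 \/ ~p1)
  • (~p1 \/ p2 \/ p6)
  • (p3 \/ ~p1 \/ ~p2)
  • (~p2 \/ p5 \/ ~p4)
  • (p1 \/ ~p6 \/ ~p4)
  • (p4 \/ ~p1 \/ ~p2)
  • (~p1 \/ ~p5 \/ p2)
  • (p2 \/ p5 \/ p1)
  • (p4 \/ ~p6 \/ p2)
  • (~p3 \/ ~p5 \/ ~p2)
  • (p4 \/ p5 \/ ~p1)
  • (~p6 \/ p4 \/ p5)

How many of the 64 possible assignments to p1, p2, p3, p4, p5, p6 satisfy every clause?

Split on p1, then p2.
  p1=T, p2=T: a clause becomes empty — 0.
  p1=T, p2=F: remaining (p3,p4,p5,p6) ∈ {(F,T,F,T); (T,T,F,T)} — 2.
  p1=F, p2=T: 5 of the 16 assignments to (p3,p4,p5,p6) work.
  p1=F, p2=F: remaining (p3,p4,p5,p6) ∈ {(F,F,T,F); (F,T,T,F); (T,F,T,F); (T,T,T,F)} — 4.
Total: 0 + 2 + 5 + 4 = 11.

11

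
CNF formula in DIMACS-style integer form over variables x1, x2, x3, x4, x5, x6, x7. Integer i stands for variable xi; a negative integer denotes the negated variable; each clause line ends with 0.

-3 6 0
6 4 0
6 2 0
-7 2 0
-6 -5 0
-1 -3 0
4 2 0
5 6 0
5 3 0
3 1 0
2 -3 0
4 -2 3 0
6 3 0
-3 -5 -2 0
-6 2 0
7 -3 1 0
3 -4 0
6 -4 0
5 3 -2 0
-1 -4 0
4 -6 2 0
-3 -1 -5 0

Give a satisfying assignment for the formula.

Branch on x1: take x1 = False.
  then x3 is forced to True.
  then x6 is forced to True.
  then x5 is forced to False.
  then x2 is forced to True.
  then x7 is forced to True.
x4 is now unconstrained; take x4 = False.

x1 = False, x2 = True, x3 = True, x4 = False, x5 = False, x6 = True, x7 = True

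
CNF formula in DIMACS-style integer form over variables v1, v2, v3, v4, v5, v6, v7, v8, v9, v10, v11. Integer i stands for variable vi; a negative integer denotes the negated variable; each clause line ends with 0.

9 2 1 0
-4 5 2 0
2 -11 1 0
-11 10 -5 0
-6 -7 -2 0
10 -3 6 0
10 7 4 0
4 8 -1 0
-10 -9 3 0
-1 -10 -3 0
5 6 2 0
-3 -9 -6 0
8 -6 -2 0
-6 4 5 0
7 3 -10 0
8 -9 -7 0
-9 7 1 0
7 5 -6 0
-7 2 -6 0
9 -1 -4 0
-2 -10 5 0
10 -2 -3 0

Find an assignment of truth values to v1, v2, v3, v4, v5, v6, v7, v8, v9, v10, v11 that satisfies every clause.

Pure literal: v8 appears only positively; assign v8 = True.
v11 occurs only negated in the remaining clauses — set v11 = False.
Set v1 = False and propagate.
Branch on v2: take v2 = True.
The remaining clauses are satisfied by v3 = True, v4 = True, v5 = True, v6 = False, v7 = False, v9 = False, v10 = True.

v1=False  v2=True  v3=True  v4=True  v5=True  v6=False  v7=False  v8=True  v9=False  v10=True  v11=False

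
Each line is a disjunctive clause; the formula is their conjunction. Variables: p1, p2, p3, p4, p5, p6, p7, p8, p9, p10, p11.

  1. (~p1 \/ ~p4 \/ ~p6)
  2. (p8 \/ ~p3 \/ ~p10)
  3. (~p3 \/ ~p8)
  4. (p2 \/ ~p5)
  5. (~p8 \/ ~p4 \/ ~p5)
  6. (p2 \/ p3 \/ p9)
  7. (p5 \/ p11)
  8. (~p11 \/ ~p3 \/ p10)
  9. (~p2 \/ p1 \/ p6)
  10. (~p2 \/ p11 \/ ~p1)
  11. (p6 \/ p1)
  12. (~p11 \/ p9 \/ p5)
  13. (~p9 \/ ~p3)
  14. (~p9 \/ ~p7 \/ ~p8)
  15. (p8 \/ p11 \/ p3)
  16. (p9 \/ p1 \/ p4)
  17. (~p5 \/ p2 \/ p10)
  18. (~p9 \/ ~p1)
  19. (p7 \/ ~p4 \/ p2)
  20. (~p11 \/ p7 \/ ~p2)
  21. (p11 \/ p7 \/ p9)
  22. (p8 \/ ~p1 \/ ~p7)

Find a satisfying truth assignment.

p1=1, p2=1, p3=0, p4=0, p5=1, p6=0, p7=1, p8=1, p9=0, p10=0, p11=1

Check each clause:
  1. (~p4 \/ ~p1 \/ ~p6) — ~p6 is true.
  2. (~p3 \/ p8 \/ ~p10) — p8 is true.
  3. (~p8 \/ ~p3) — ~p3 is true.
  4. (~p5 \/ p2) — p2 is true.
  5. (~p8 \/ ~p4 \/ ~p5) — ~p4 is true.
  6. (p3 \/ p9 \/ p2) — p2 is true.
  7. (p11 \/ p5) — p11 is true.
  8. (~p3 \/ p10 \/ ~p11) — ~p3 is true.
  9. (p1 \/ ~p2 \/ p6) — p1 is true.
  10. (~p2 \/ p11 \/ ~p1) — p11 is true.
  11. (p1 \/ p6) — p1 is true.
  12. (p5 \/ ~p11 \/ p9) — p5 is true.
  13. (~p3 \/ ~p9) — ~p3 is true.
  14. (~p7 \/ ~p9 \/ ~p8) — ~p9 is true.
  15. (p11 \/ p8 \/ p3) — p8 is true.
  16. (p4 \/ p1 \/ p9) — p1 is true.
  17. (p10 \/ ~p5 \/ p2) — p2 is true.
  18. (~p1 \/ ~p9) — ~p9 is true.
  19. (p2 \/ ~p4 \/ p7) — p2 is true.
  20. (~p2 \/ p7 \/ ~p11) — p7 is true.
  21. (p11 \/ p7 \/ p9) — p11 is true.
  22. (~p1 \/ p8 \/ ~p7) — p8 is true.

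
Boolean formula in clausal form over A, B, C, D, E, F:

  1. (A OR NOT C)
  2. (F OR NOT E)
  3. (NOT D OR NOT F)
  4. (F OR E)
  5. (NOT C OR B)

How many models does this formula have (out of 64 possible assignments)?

Case analysis on F and C:
  F=T, C=T: remaining (A,B,D,E) ∈ {(T,T,F,F); (T,T,F,T)} — 2.
  F=T, C=F: forces D=F; A, B, E free → 2^3 = 8.
  F=F, C=T: a clause becomes empty — 0.
  F=F, C=F: a clause becomes empty — 0.
Total: 2 + 8 + 0 + 0 = 10.

10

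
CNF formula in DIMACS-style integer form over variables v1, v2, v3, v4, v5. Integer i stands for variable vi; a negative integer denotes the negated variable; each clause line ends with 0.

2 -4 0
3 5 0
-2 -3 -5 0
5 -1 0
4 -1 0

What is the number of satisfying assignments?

8

Case analysis on v5 and v1:
  v5=1, v1=1: remaining (v2,v3,v4) ∈ {(1,0,1)} — 1.
  v5=1, v1=0: remaining (v2,v3,v4) ∈ {(0,0,0); (0,1,0); (1,0,0); (1,0,1)} — 4.
  v5=0, v1=1: a clause becomes empty — 0.
  v5=0, v1=0: remaining (v2,v3,v4) ∈ {(0,1,0); (1,1,0); (1,1,1)} — 3.
Total: 1 + 4 + 0 + 3 = 8.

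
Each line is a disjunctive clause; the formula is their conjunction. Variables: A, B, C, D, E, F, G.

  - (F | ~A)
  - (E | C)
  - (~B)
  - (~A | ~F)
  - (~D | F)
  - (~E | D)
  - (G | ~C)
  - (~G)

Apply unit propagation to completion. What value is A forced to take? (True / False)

False

(~B) stands alone — B = False.
Unit clause (~G) sets G = False.
(~C | G) with G = False leaves only ~C, so C = False.
(E | C): since C = False, the clause reduces to (E). E = True.
(~E | D) with E = True leaves only D, so D = True.
In (~D | F), ~D is now false; F must hold, so F = True.
(~A | ~F): since F = True, the clause reduces to (~A). A = False.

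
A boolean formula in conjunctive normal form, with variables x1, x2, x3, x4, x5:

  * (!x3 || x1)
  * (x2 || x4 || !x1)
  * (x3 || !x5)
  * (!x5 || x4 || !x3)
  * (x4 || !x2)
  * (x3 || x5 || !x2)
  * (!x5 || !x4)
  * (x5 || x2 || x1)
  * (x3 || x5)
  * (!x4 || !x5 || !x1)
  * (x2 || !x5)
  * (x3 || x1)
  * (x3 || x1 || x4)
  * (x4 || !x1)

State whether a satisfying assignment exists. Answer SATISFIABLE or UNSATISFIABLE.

SATISFIABLE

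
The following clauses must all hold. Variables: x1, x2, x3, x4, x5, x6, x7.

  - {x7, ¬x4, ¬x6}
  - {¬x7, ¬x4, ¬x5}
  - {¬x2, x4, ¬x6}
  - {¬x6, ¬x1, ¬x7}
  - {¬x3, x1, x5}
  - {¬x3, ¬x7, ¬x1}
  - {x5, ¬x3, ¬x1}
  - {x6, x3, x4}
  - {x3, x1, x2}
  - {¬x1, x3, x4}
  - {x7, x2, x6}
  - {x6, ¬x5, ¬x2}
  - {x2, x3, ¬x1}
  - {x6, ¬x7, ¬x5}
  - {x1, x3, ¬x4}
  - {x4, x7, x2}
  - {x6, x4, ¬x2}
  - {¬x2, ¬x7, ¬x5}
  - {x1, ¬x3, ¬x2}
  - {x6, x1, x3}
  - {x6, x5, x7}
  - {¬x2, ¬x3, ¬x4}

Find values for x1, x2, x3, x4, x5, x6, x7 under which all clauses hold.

Set x1 = False and propagate.
Try x2 = False.
  then x3 is forced to True.
  then x5 is forced to True.
The remaining clauses are satisfied by x4 = False, x6 = True, x7 = True.

x1 = False, x2 = False, x3 = True, x4 = False, x5 = True, x6 = True, x7 = True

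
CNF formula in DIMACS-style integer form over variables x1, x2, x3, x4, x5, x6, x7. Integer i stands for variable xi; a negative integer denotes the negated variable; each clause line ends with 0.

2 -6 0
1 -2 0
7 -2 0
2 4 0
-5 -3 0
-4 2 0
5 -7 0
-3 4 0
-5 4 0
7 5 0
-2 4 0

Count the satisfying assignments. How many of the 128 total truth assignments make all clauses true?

2

Satisfying assignments:
  x1=T x2=T x3=F x4=T x5=T x6=F x7=T
  x1=T x2=T x3=F x4=T x5=T x6=T x7=T
Count: 2.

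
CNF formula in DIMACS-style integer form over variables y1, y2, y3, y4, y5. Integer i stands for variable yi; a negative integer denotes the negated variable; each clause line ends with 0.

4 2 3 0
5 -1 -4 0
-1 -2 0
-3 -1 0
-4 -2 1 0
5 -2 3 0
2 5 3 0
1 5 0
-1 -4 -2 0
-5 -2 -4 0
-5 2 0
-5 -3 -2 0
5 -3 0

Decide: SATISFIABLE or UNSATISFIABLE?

SATISFIABLE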